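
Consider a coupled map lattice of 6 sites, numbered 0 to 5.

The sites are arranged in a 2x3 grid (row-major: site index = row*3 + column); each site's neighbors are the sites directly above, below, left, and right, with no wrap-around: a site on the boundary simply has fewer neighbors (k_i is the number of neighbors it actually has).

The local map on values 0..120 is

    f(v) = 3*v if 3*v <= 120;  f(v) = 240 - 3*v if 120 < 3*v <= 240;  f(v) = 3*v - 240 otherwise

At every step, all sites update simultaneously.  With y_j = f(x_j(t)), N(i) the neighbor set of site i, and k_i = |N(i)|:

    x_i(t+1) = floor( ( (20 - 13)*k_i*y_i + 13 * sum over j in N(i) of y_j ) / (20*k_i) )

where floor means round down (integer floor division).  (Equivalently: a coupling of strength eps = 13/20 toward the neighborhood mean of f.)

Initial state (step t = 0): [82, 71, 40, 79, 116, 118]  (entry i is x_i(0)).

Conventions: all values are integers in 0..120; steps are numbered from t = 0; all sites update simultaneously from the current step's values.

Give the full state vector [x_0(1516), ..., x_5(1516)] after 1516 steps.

Simulating step by step:
t=0: [82, 71, 40, 79, 116, 118]
t=1: [11, 60, 87, 38, 69, 114]
t=2: [68, 39, 60, 61, 71, 53]
t=3: [69, 67, 85, 40, 64, 56]
t=4: [63, 34, 41, 68, 66, 45]
t=5: [62, 81, 108, 42, 67, 88]
t=6: [56, 39, 38, 70, 44, 48]
t=7: [72, 104, 109, 69, 90, 105]
t=8: [42, 55, 78, 29, 49, 64]
t=9: [92, 72, 42, 97, 78, 48]
t=10: [36, 42, 78, 31, 39, 72]
t=11: [105, 89, 46, 105, 91, 48]
t=12: [59, 54, 75, 61, 54, 77]
t=13: [65, 61, 33, 65, 58, 33]
t=14: [48, 65, 85, 51, 66, 88]
t=15: [76, 48, 27, 75, 48, 26]
t=16: [40, 74, 84, 40, 74, 84]
t=17: [86, 38, 13, 86, 38, 13]
t=18: [49, 76, 63, 49, 76, 63]
t=19: [66, 38, 38, 66, 38, 38]
t=20: [65, 98, 114, 65, 98, 114]
t=21: [47, 62, 86, 47, 62, 86]
t=22: [84, 55, 29, 84, 55, 29]
t=23: [32, 63, 83, 32, 63, 83]
t=24: [81, 51, 22, 81, 51, 22]
t=25: [30, 64, 72, 30, 64, 72]
t=26: [76, 51, 31, 76, 51, 31]
t=27: [36, 72, 91, 36, 72, 91]
t=28: [80, 44, 30, 80, 44, 30]
t=29: [35, 80, 95, 35, 80, 95]
t=30: [70, 32, 30, 70, 32, 30]
t=31: [51, 80, 91, 51, 80, 91]
t=32: [58, 26, 22, 58, 26, 22]
t=33: [69, 72, 69, 69, 72, 69]
t=34: [30, 27, 30, 30, 27, 30]
t=35: [87, 84, 87, 87, 84, 87]
t=36: [18, 15, 18, 18, 15, 18]
t=37: [51, 48, 51, 51, 48, 51]
t=38: [89, 92, 89, 89, 92, 89]
t=39: [29, 32, 29, 29, 32, 29]
t=40: [89, 92, 89, 89, 92, 89]

Answer: [89, 92, 89, 89, 92, 89]
Key observation: The state at step 38, [89, 92, 89, 89, 92, 89], reappears at step 40: the system is in a cycle of period 2 from step 38 on.  Therefore the state at step 1516 equals the state at step 38 + ((1516 - 38) mod 2) = 38, which is [89, 92, 89, 89, 92, 89].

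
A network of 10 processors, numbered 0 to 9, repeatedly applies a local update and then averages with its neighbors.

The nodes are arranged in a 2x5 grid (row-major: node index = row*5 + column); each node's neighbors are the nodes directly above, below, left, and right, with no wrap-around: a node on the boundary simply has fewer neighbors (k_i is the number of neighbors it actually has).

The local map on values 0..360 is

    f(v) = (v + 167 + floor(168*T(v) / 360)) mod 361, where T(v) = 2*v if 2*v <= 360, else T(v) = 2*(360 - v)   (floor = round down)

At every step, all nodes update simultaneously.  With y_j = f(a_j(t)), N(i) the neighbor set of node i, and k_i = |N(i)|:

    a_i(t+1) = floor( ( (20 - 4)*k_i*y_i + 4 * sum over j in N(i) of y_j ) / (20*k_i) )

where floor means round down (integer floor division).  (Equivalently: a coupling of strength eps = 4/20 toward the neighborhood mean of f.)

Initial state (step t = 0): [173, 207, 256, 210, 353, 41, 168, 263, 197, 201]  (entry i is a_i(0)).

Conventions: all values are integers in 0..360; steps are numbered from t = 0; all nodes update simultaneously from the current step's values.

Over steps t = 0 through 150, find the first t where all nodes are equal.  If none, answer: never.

Answer: 24
Key observation: Synchronization is absorbing here: once all nodes are equal they stay equal, and step 24 is the first all-equal step.

Derivation:
t=0: [173, 207, 256, 210, 353, 41, 168, 263, 197, 201]  (not all equal)
t=1: [152, 152, 158, 156, 163, 223, 141, 156, 155, 156]  (not all equal)
t=2: [104, 98, 109, 108, 118, 142, 86, 105, 105, 108]  (not all equal)
t=3: [49, 308, 38, 15, 30, 98, 296, 31, 9, 15]  (not all equal)
t=4: [260, 173, 230, 200, 219, 327, 178, 219, 188, 197]  (not all equal)
t=5: [157, 143, 155, 155, 155, 161, 150, 155, 154, 155]  (not all equal)
t=6: [107, 86, 103, 104, 105, 114, 97, 104, 103, 104]  (not all equal)
t=7: [45, 291, 27, 6, 8, 57, 307, 29, 5, 7]  (not all equal)
t=8: [247, 171, 212, 180, 181, 263, 173, 215, 179, 179]  (not all equal)
t=9: [155, 139, 154, 154, 153, 157, 142, 154, 152, 152]  (not all equal)
t=10: [102, 78, 101, 102, 101, 105, 83, 101, 99, 99]  (not all equal)
t=11: [35, 275, 22, 26, 36, 40, 283, 46, 310, 322]  (not all equal)
t=12: [227, 168, 209, 214, 226, 234, 171, 239, 171, 170]  (not all equal)
t=13: [154, 133, 153, 154, 154, 154, 138, 154, 138, 136]  (not all equal)
t=14: [99, 68, 98, 100, 99, 99, 75, 98, 75, 71]  (not all equal)
t=15: [352, 306, 352, 356, 352, 353, 317, 350, 317, 310]  (not all equal)
t=16: [164, 162, 164, 164, 164, 164, 163, 164, 163, 162]  (not all equal)
t=17: [122, 119, 122, 122, 122, 122, 121, 122, 121, 119]  (not all equal)
t=18: [40, 36, 40, 40, 40, 40, 39, 40, 39, 36]  (not all equal)
t=19: [243, 237, 243, 243, 243, 243, 241, 243, 241, 237]  (not all equal)
t=20: [157, 157, 157, 158, 157, 158, 157, 158, 157, 157]  (not all equal)
t=21: [109, 109, 109, 110, 109, 110, 109, 110, 109, 109]  (not all equal)
t=22: [16, 16, 16, 17, 16, 17, 16, 17, 16, 16]  (not all equal)
t=23: [197, 197, 197, 198, 197, 198, 197, 198, 197, 197]  (not all equal)
t=24: [155, 155, 155, 155, 155, 155, 155, 155, 155, 155]  (all equal)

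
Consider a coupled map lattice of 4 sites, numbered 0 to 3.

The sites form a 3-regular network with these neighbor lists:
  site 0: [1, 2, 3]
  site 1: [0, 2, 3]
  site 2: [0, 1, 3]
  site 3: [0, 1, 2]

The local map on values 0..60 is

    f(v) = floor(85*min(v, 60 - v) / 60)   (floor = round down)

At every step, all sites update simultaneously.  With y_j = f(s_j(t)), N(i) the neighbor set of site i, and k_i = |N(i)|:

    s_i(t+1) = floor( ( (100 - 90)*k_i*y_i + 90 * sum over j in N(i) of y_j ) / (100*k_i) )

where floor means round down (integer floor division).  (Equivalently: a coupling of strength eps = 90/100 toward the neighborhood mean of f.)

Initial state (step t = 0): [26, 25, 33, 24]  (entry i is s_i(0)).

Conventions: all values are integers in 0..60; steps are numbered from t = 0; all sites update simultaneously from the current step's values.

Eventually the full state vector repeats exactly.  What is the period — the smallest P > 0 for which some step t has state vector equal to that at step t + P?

Answer: 2
Key observation: The state at step 2, [34, 34, 34, 34], reappears at step 4 — and no state repeats earlier — so the cycle the system enters has period 2.

Derivation:
t=0: [26, 25, 33, 24]
t=1: [35, 35, 35, 36]
t=2: [34, 34, 34, 34]
t=3: [36, 36, 36, 36]
t=4: [34, 34, 34, 34]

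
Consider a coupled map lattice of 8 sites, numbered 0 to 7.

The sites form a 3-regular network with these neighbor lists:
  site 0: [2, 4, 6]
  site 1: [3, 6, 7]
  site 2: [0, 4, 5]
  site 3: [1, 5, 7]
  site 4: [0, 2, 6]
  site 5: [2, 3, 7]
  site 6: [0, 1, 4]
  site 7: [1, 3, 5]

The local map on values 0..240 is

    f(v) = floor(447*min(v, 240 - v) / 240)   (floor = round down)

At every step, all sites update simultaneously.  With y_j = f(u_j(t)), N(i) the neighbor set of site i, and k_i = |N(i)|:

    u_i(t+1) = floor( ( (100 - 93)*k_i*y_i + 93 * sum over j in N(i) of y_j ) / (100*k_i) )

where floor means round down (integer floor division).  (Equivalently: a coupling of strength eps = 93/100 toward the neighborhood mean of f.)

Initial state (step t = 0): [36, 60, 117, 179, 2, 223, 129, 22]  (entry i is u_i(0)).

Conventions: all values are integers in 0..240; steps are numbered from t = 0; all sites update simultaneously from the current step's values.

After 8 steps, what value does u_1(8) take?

Answer: u_1(8) = 106

Derivation:
t=0: [36, 60, 117, 179, 2, 223, 129, 22]
t=1: [136, 119, 46, 64, 152, 116, 70, 81]
t=2: [130, 139, 183, 190, 137, 124, 187, 182]
t=3: [136, 105, 196, 165, 139, 110, 187, 161]
t=4: [127, 132, 187, 178, 128, 128, 185, 177]
t=5: [141, 117, 200, 171, 141, 116, 199, 170]
t=6: [116, 118, 186, 183, 116, 118, 186, 183]
t=7: [144, 112, 208, 176, 144, 112, 208, 176]
t=8: [104, 106, 178, 174, 104, 106, 178, 174]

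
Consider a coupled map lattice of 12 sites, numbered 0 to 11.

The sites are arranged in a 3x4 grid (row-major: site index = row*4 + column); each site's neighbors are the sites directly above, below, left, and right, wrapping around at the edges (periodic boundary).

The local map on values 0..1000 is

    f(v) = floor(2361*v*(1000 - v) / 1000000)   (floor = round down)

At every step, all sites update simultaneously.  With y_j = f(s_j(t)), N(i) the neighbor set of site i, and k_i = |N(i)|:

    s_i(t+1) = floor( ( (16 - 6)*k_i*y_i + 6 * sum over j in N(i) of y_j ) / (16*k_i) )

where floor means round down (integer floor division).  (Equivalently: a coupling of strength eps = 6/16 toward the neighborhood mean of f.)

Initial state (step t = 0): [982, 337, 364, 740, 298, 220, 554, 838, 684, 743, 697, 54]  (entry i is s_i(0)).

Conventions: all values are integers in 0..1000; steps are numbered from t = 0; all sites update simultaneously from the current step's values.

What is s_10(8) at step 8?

Simulating step by step:
t=0: [982, 337, 364, 740, 298, 220, 554, 838, 684, 743, 697, 54]
t=1: [211, 464, 534, 380, 427, 445, 530, 354, 422, 463, 470, 242]
t=2: [460, 568, 584, 530, 556, 583, 582, 538, 545, 585, 573, 482]
t=3: [585, 577, 575, 586, 582, 574, 575, 584, 584, 575, 577, 587]
t=4: [573, 575, 575, 572, 574, 576, 575, 573, 573, 575, 575, 572]
t=5: [577, 576, 576, 577, 576, 576, 576, 577, 577, 576, 576, 577]
t=6: [576, 576, 576, 576, 576, 576, 576, 576, 576, 576, 576, 576]
t=7: [576, 576, 576, 576, 576, 576, 576, 576, 576, 576, 576, 576]
t=8: [576, 576, 576, 576, 576, 576, 576, 576, 576, 576, 576, 576]

Answer: s_10(8) = 576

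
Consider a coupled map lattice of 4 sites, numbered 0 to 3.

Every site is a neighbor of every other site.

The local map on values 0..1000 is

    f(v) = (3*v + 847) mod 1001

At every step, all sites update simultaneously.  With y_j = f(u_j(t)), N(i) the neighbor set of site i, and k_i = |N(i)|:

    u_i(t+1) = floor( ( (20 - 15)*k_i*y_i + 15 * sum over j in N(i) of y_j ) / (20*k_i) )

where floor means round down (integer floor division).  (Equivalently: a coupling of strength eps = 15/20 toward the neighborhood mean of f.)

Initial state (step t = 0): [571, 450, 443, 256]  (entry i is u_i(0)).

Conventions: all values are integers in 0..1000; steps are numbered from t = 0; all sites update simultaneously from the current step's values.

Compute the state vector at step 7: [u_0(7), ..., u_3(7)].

Simulating step by step:
t=0: [571, 450, 443, 256]
t=1: [385, 385, 385, 385]
t=2: [0, 0, 0, 0]
t=3: [847, 847, 847, 847]
t=4: [385, 385, 385, 385]
t=5: [0, 0, 0, 0]
t=6: [847, 847, 847, 847]
t=7: [385, 385, 385, 385]

Answer: [385, 385, 385, 385]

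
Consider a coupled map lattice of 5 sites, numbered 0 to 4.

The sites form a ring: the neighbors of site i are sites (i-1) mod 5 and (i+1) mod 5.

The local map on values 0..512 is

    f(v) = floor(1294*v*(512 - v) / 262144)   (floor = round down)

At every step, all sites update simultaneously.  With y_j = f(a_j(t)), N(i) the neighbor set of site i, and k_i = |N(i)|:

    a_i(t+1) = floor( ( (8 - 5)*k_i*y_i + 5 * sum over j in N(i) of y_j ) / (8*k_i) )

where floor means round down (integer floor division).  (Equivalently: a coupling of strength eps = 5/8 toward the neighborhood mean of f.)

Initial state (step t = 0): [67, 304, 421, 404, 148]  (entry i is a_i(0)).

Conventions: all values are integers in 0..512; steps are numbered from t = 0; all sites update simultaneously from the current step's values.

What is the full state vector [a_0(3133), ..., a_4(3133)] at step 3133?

Answer: [309, 309, 309, 309, 309]
Key observation: The state at step 7, [309, 309, 309, 309, 309], reappears at step 8: the system is in a cycle of period 1 from step 7 on.  Therefore the state at step 3133 equals the state at step 7 + ((3133 - 7) mod 1) = 7, which is [309, 309, 309, 309, 309].

Derivation:
t=0: [67, 304, 421, 404, 148]
t=1: [235, 222, 235, 222, 212]
t=2: [317, 319, 318, 317, 316]
t=3: [304, 303, 304, 304, 305]
t=4: [311, 312, 312, 311, 311]
t=5: [308, 308, 308, 308, 308]
t=6: [310, 310, 310, 310, 310]
t=7: [309, 309, 309, 309, 309]
t=8: [309, 309, 309, 309, 309]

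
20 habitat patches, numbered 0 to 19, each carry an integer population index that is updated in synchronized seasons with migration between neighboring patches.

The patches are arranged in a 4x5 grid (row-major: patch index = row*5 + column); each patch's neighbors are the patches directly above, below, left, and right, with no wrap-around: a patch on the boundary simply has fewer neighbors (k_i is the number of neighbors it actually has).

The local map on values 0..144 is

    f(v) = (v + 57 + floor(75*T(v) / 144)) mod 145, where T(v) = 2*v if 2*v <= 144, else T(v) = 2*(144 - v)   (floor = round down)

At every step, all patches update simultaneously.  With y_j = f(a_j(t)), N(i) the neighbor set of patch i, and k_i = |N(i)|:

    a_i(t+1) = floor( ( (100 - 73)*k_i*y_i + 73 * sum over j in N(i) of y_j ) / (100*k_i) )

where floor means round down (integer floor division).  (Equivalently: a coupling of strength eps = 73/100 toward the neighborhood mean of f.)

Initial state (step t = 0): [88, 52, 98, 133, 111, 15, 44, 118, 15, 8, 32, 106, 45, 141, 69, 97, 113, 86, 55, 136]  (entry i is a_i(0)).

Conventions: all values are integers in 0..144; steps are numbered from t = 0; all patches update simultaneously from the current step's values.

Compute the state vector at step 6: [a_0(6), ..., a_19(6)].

Simulating step by step:
t=0: [88, 52, 98, 133, 111, 15, 44, 118, 15, 8, 32, 106, 45, 141, 69, 97, 113, 86, 55, 136]
t=1: [53, 33, 47, 64, 62, 67, 40, 42, 67, 67, 81, 48, 42, 45, 59, 80, 57, 36, 47, 42]
t=2: [68, 73, 76, 33, 43, 65, 96, 99, 55, 41, 43, 69, 90, 42, 55, 47, 55, 78, 68, 52]
t=3: [50, 56, 73, 88, 135, 73, 54, 51, 90, 84, 63, 65, 72, 66, 79, 63, 34, 47, 66, 31]
t=4: [34, 29, 39, 57, 57, 34, 32, 40, 48, 57, 45, 56, 36, 52, 70, 71, 56, 58, 54, 70]
t=5: [122, 124, 105, 49, 28, 95, 107, 109, 41, 29, 51, 58, 73, 44, 38, 25, 34, 51, 30, 42]
t=6: [56, 56, 45, 78, 77, 47, 52, 72, 71, 125, 52, 55, 34, 82, 99, 80, 71, 77, 70, 130]

Answer: [56, 56, 45, 78, 77, 47, 52, 72, 71, 125, 52, 55, 34, 82, 99, 80, 71, 77, 70, 130]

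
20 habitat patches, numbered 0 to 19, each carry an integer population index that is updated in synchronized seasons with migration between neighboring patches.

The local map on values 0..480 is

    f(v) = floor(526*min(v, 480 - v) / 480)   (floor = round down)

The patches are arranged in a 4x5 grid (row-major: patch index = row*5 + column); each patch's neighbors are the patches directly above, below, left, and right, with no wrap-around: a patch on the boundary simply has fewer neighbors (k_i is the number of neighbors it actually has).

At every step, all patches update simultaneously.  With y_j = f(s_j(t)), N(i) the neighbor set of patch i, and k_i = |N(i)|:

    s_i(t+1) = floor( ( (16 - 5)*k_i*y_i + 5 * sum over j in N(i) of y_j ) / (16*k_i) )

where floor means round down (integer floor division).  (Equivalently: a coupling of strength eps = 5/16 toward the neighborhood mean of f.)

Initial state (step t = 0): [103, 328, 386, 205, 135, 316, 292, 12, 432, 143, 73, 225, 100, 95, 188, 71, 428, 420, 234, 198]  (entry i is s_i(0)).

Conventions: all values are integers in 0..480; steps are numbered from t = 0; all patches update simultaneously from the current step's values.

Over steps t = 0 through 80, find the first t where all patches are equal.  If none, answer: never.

Answer: never
Key observation: The state at step 26 reappears at step 28 — the system is in a cycle of period 2 from step 26 on.  No step 0..28 is synchronized, and the cycle repeats forever, so no step up to 80 (or ever) has all patches equal.

Derivation:
t=0: [103, 328, 386, 205, 135, 316, 292, 12, 432, 143, 73, 225, 100, 95, 188, 71, 428, 420, 234, 198]  (not all equal)
t=1: [130, 157, 112, 185, 160, 164, 188, 45, 74, 149, 106, 204, 108, 120, 191, 74, 78, 88, 216, 220]  (not all equal)
t=2: [152, 167, 127, 178, 177, 171, 190, 74, 98, 160, 130, 194, 120, 140, 199, 87, 100, 111, 211, 235]  (not all equal)
t=3: [171, 179, 143, 179, 190, 182, 194, 101, 120, 174, 149, 191, 134, 158, 210, 104, 119, 132, 214, 246]  (not all equal)
t=4: [190, 192, 159, 186, 203, 195, 201, 126, 142, 189, 166, 194, 150, 176, 222, 123, 137, 152, 220, 248]  (not all equal)
t=5: [209, 207, 177, 196, 216, 209, 211, 150, 164, 206, 182, 201, 168, 194, 235, 143, 156, 171, 229, 250]  (not all equal)
t=6: [228, 223, 195, 210, 230, 226, 224, 174, 186, 224, 199, 212, 187, 213, 248, 164, 175, 191, 239, 252]  (not all equal)
t=7: [247, 241, 215, 227, 247, 243, 239, 198, 209, 242, 218, 226, 207, 232, 250, 186, 195, 212, 251, 251]  (not all equal)
t=8: [256, 257, 237, 245, 254, 256, 256, 222, 233, 255, 237, 243, 229, 249, 252, 210, 217, 231, 248, 250]  (not all equal)
t=9: [244, 245, 255, 255, 248, 246, 245, 245, 253, 247, 254, 255, 250, 252, 249, 235, 240, 251, 253, 251]  (not all equal)
t=10: [257, 255, 248, 247, 252, 255, 256, 255, 249, 253, 248, 248, 251, 249, 252, 256, 259, 251, 248, 250]  (not all equal)
t=11: [244, 246, 252, 254, 249, 246, 245, 247, 252, 248, 252, 252, 250, 252, 249, 245, 244, 249, 253, 251]  (not all equal)
t=12: [257, 255, 250, 248, 252, 255, 256, 253, 249, 253, 250, 250, 251, 249, 252, 255, 256, 252, 248, 250]  (not all equal)
t=13: [244, 246, 251, 253, 249, 246, 245, 248, 252, 248, 250, 250, 250, 252, 249, 246, 246, 249, 253, 251]  (not all equal)
t=14: [257, 255, 250, 248, 252, 255, 256, 253, 249, 253, 252, 252, 252, 249, 252, 255, 255, 252, 248, 250]  (not all equal)
t=15: [244, 246, 251, 253, 249, 246, 245, 248, 252, 248, 248, 248, 249, 252, 249, 246, 246, 249, 253, 251]  (not all equal)
t=16: [257, 255, 250, 248, 252, 256, 256, 253, 249, 253, 254, 254, 252, 249, 252, 255, 255, 252, 248, 250]  (not all equal)
t=17: [244, 246, 251, 253, 249, 245, 245, 248, 252, 248, 246, 246, 249, 252, 249, 246, 246, 249, 253, 251]  (not all equal)
t=18: [257, 255, 250, 248, 252, 257, 256, 253, 249, 253, 256, 255, 253, 249, 252, 256, 255, 252, 248, 250]  (not all equal)
t=19: [244, 246, 251, 253, 249, 244, 245, 248, 252, 248, 245, 246, 248, 252, 249, 245, 246, 249, 253, 251]  (not all equal)
t=20: [257, 255, 250, 248, 252, 257, 256, 253, 249, 253, 257, 256, 253, 249, 252, 256, 255, 252, 248, 250]  (not all equal)
t=21: [244, 246, 251, 253, 249, 244, 245, 248, 252, 248, 244, 245, 248, 252, 249, 245, 246, 249, 253, 251]  (not all equal)
t=22: [257, 255, 250, 248, 252, 257, 256, 253, 249, 253, 257, 256, 253, 249, 252, 257, 255, 252, 248, 250]  (not all equal)
t=23: [244, 246, 251, 253, 249, 244, 245, 248, 252, 248, 244, 245, 248, 252, 249, 244, 246, 249, 253, 251]  (not all equal)
t=24: [257, 255, 250, 248, 252, 257, 256, 253, 249, 253, 257, 256, 253, 249, 252, 257, 256, 252, 248, 250]  (not all equal)
t=25: [244, 246, 251, 253, 249, 244, 245, 248, 252, 248, 244, 245, 248, 252, 249, 244, 245, 249, 253, 251]  (not all equal)
t=26: [257, 255, 250, 248, 252, 257, 256, 253, 249, 253, 257, 256, 253, 249, 252, 257, 256, 253, 248, 250]  (not all equal)
t=27: [244, 246, 251, 253, 249, 244, 245, 248, 252, 248, 244, 245, 248, 252, 249, 244, 245, 248, 253, 251]  (not all equal)
t=28: [257, 255, 250, 248, 252, 257, 256, 253, 249, 253, 257, 256, 253, 249, 252, 257, 256, 253, 248, 250]  (not all equal)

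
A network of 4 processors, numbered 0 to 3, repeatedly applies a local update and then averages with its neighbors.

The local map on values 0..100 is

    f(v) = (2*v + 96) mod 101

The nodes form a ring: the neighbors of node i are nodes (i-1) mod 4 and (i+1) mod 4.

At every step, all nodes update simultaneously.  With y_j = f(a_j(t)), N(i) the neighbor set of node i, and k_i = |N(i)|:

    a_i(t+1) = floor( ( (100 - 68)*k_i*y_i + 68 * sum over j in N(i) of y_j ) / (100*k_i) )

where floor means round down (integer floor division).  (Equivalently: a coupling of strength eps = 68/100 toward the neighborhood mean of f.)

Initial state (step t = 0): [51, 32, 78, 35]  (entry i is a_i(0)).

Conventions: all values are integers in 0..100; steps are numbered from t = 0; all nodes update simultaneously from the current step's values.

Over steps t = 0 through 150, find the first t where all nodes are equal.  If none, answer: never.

Simulating step by step:
t=0: [51, 32, 78, 35]  (not all equal)
t=1: [73, 68, 58, 70]  (not all equal)
t=2: [34, 26, 24, 27]  (not all equal)
t=3: [52, 51, 46, 51]  (not all equal)
t=4: [97, 94, 93, 94]  (not all equal)
t=5: [83, 83, 81, 83]  (not all equal)
t=6: [60, 58, 58, 58]  (not all equal)
t=7: [11, 11, 10, 11]  (not all equal)
t=8: [17, 16, 16, 16]  (not all equal)
t=9: [27, 27, 27, 27]  (all equal)

Answer: 9
Key observation: Synchronization is absorbing here: once all nodes are equal they stay equal, and step 9 is the first all-equal step.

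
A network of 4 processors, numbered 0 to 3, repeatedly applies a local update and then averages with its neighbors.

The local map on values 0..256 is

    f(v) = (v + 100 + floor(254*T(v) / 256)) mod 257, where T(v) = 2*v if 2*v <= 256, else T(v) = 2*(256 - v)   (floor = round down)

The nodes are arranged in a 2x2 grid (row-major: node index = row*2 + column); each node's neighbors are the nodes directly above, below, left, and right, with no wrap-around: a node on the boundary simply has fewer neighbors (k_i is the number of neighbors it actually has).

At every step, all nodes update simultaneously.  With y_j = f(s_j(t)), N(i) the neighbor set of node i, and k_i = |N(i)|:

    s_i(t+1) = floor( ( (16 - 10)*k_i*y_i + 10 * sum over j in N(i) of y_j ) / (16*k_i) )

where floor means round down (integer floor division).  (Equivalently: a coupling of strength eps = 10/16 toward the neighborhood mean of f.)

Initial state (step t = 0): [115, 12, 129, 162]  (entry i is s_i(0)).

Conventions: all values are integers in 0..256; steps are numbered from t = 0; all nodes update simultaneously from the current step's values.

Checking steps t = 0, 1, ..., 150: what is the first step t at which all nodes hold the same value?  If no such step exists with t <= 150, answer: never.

Answer: 5
Key observation: Synchronization is absorbing here: once all nodes are equal they stay equal, and step 5 is the first all-equal step.

Derivation:
t=0: [115, 12, 129, 162]  (not all equal)
t=1: [181, 168, 201, 183]  (not all equal)
t=2: [170, 176, 164, 169]  (not all equal)
t=3: [183, 181, 185, 183]  (not all equal)
t=4: [170, 170, 169, 170]  (not all equal)
t=5: [183, 183, 183, 183]  (all equal)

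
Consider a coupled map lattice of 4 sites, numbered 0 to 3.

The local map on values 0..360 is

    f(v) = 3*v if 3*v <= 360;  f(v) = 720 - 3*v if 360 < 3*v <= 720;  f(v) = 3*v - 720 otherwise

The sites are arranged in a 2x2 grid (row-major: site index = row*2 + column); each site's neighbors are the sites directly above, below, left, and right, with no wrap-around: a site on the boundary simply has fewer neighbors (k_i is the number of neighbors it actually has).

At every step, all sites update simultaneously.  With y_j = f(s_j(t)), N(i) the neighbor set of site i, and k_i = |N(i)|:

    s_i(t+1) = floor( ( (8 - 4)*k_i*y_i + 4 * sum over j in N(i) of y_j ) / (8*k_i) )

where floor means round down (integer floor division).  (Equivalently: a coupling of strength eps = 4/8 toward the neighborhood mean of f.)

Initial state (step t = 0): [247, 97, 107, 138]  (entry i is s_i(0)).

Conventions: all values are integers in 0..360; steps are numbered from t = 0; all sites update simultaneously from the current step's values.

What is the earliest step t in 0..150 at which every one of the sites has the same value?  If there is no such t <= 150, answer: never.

Simulating step by step:
t=0: [247, 97, 107, 138]  (not all equal)
t=1: [163, 227, 242, 306]  (not all equal)
t=2: [126, 126, 110, 110]  (not all equal)
t=3: [339, 339, 333, 333]  (not all equal)
t=4: [292, 292, 283, 283]  (not all equal)
t=5: [149, 149, 135, 135]  (not all equal)
t=6: [283, 283, 304, 304]  (not all equal)
t=7: [144, 144, 176, 176]  (not all equal)
t=8: [264, 264, 216, 216]  (not all equal)
t=9: [72, 72, 72, 72]  (all equal)

Answer: 9
Key observation: Synchronization is absorbing here: once all sites are equal they stay equal, and step 9 is the first all-equal step.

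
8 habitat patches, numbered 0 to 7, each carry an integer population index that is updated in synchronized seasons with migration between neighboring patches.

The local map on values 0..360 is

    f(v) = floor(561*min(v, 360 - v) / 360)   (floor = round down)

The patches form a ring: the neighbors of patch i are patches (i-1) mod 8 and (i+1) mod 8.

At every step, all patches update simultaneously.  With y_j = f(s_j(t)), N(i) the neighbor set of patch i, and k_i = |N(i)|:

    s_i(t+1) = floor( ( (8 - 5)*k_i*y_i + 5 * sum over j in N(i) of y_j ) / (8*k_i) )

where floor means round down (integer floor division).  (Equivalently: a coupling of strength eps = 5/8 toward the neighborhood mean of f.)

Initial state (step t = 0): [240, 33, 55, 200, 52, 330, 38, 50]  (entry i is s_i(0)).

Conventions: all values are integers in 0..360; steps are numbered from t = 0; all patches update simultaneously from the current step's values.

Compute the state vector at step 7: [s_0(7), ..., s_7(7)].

Answer: [260, 263, 259, 263, 253, 236, 228, 245]

Derivation:
t=0: [240, 33, 55, 200, 52, 330, 38, 50]
t=1: [110, 104, 125, 145, 122, 61, 60, 105]
t=2: [165, 174, 193, 204, 171, 124, 115, 143]
t=3: [250, 263, 258, 255, 236, 211, 196, 219]
t=4: [179, 159, 157, 170, 195, 227, 236, 215]
t=5: [251, 255, 251, 255, 243, 218, 207, 231]
t=6: [177, 166, 165, 170, 188, 214, 221, 202]
t=7: [260, 263, 259, 263, 253, 236, 228, 245]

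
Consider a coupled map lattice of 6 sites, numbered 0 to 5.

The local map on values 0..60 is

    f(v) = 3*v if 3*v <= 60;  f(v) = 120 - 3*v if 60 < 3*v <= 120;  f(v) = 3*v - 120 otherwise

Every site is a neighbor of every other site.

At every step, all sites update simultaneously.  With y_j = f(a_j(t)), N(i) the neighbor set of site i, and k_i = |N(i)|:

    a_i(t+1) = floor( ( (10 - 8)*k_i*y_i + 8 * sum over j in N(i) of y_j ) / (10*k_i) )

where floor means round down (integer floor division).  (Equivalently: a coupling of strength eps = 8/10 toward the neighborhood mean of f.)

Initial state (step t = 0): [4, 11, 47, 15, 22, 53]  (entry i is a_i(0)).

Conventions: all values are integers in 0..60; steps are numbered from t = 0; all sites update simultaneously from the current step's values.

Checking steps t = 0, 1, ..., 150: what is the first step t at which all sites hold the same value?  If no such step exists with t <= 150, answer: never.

Simulating step by step:
t=0: [4, 11, 47, 15, 22, 53]  (not all equal)
t=1: [33, 33, 33, 34, 34, 34]  (not all equal)
t=2: [19, 19, 19, 19, 19, 19]  (all equal)

Answer: 2
Key observation: Synchronization is absorbing here: once all sites are equal they stay equal, and step 2 is the first all-equal step.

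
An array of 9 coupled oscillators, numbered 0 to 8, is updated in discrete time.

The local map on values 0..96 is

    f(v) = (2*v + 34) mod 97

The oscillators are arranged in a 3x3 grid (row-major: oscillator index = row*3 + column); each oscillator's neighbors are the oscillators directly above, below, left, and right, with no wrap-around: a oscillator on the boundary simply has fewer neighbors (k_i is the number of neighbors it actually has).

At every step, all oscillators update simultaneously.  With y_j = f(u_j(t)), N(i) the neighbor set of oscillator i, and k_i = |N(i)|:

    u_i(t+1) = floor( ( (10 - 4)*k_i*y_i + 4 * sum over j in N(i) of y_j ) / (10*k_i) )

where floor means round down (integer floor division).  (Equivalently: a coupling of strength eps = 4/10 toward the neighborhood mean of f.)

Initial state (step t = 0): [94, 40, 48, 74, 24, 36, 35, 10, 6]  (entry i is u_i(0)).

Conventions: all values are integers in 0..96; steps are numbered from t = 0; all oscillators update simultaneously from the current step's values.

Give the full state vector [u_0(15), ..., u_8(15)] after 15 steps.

Answer: [32, 67, 84, 55, 57, 80, 45, 57, 84]

Derivation:
t=0: [94, 40, 48, 74, 24, 36, 35, 10, 6]
t=1: [37, 29, 25, 66, 65, 26, 32, 50, 40]
t=2: [38, 76, 86, 51, 68, 74, 21, 33, 34]
t=3: [33, 66, 42, 45, 65, 63, 54, 22, 20]
t=4: [21, 53, 39, 31, 63, 59, 48, 71, 72]
t=5: [73, 46, 28, 80, 65, 54, 54, 71, 75]
t=6: [55, 49, 68, 26, 55, 59, 42, 73, 77]
t=7: [52, 43, 61, 66, 54, 61, 46, 71, 82]
t=8: [43, 33, 51, 56, 50, 49, 47, 57, 30]
t=9: [24, 15, 31, 41, 36, 43, 38, 52, 73]
t=10: [65, 63, 75, 25, 20, 38, 19, 38, 62]
t=11: [69, 68, 67, 78, 61, 37, 62, 35, 41]
t=12: [78, 71, 59, 81, 53, 26, 56, 22, 15]
t=13: [72, 72, 66, 25, 50, 73, 45, 67, 71]
t=14: [81, 73, 74, 69, 54, 74, 47, 61, 78]
t=15: [32, 67, 84, 55, 57, 80, 45, 57, 84]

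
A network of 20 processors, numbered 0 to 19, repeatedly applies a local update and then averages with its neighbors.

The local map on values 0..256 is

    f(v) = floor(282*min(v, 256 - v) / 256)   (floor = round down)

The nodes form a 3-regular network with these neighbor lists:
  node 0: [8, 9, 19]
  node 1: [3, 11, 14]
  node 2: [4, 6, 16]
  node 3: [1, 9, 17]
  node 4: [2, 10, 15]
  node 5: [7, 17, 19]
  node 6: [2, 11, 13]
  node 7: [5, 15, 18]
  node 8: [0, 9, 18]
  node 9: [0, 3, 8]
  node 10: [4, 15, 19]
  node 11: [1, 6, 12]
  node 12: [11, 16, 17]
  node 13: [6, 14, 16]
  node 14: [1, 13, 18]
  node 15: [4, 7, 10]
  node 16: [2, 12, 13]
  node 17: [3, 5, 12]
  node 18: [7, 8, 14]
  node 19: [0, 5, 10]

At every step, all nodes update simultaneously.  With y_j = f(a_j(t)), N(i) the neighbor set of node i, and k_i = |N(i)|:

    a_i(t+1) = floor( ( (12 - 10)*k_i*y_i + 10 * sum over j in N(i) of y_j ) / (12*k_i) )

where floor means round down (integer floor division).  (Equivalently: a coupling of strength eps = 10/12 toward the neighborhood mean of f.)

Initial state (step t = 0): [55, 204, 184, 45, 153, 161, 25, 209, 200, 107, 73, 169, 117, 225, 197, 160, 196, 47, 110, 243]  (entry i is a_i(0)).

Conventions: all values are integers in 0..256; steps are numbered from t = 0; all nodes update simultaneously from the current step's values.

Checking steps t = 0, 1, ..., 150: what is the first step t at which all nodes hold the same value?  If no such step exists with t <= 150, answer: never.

Answer: never
Key observation: The state at step 18 reappears at step 20 — the system is in a cycle of period 2 from step 18 on.  No step 0..20 is synchronized, and the cycle repeats forever, so no step up to 150 (or ever) has all nodes equal.

Derivation:
t=0: [55, 204, 184, 45, 153, 161, 25, 209, 200, 107, 73, 169, 117, 225, 197, 160, 196, 47, 110, 243]  (not all equal)
t=1: [63, 67, 70, 70, 92, 49, 62, 100, 92, 66, 77, 74, 80, 49, 69, 85, 77, 86, 69, 70]  (not all equal)
t=2: [80, 77, 83, 79, 87, 86, 69, 80, 77, 80, 89, 77, 86, 72, 68, 97, 74, 76, 92, 70]  (not all equal)
t=3: [83, 82, 85, 85, 97, 84, 83, 98, 90, 86, 93, 84, 84, 77, 85, 95, 86, 90, 85, 90]  (not all equal)
t=4: [96, 92, 96, 94, 100, 100, 89, 98, 93, 94, 102, 91, 94, 91, 89, 104, 90, 93, 98, 95]  (not all equal)
t=5: [103, 100, 102, 102, 110, 105, 101, 109, 104, 103, 109, 100, 100, 98, 101, 110, 102, 104, 103, 108]  (not all equal)
t=6: [114, 110, 114, 112, 118, 116, 109, 116, 113, 113, 120, 110, 111, 110, 110, 120, 110, 112, 114, 116]  (not all equal)
t=7: [125, 121, 123, 122, 129, 125, 121, 127, 124, 124, 129, 121, 121, 120, 122, 129, 122, 123, 124, 127]  (not all equal)
t=8: [137, 133, 135, 134, 137, 137, 133, 137, 136, 135, 139, 133, 133, 133, 133, 139, 133, 134, 136, 137]  (not all equal)
t=9: [131, 134, 133, 134, 129, 131, 134, 130, 132, 132, 129, 135, 134, 135, 134, 129, 134, 133, 132, 130]  (not all equal)
t=10: [136, 133, 135, 134, 137, 137, 133, 137, 136, 135, 138, 133, 134, 133, 134, 138, 134, 135, 136, 137]  (not all equal)
t=11: [132, 134, 133, 133, 130, 131, 134, 130, 132, 132, 130, 134, 134, 134, 134, 130, 134, 133, 132, 130]  (not all equal)
t=12: [136, 134, 135, 135, 137, 137, 134, 137, 136, 135, 138, 134, 134, 134, 134, 138, 134, 135, 136, 137]  (not all equal)
t=13: [132, 133, 133, 133, 130, 131, 133, 130, 132, 132, 130, 134, 133, 134, 133, 130, 133, 132, 132, 130]  (not all equal)
t=14: [136, 134, 135, 135, 137, 137, 134, 137, 136, 135, 138, 134, 135, 134, 135, 138, 134, 135, 136, 137]  (not all equal)
t=15: [132, 133, 133, 133, 130, 131, 133, 130, 132, 132, 130, 133, 133, 133, 133, 130, 133, 132, 132, 130]  (not all equal)
t=16: [136, 135, 135, 135, 137, 137, 135, 137, 136, 135, 138, 135, 135, 135, 135, 138, 135, 135, 136, 137]  (not all equal)
t=17: [132, 133, 132, 133, 130, 131, 133, 130, 132, 132, 130, 133, 133, 133, 132, 130, 133, 132, 132, 130]  (not all equal)
t=18: [136, 135, 136, 135, 137, 137, 135, 137, 136, 135, 138, 135, 135, 135, 135, 138, 135, 135, 136, 137]  (not all equal)
t=19: [132, 133, 132, 133, 130, 131, 132, 130, 132, 132, 130, 133, 133, 133, 132, 130, 132, 132, 132, 130]  (not all equal)
t=20: [136, 135, 136, 135, 137, 137, 135, 137, 136, 135, 138, 135, 135, 135, 135, 138, 135, 135, 136, 137]  (not all equal)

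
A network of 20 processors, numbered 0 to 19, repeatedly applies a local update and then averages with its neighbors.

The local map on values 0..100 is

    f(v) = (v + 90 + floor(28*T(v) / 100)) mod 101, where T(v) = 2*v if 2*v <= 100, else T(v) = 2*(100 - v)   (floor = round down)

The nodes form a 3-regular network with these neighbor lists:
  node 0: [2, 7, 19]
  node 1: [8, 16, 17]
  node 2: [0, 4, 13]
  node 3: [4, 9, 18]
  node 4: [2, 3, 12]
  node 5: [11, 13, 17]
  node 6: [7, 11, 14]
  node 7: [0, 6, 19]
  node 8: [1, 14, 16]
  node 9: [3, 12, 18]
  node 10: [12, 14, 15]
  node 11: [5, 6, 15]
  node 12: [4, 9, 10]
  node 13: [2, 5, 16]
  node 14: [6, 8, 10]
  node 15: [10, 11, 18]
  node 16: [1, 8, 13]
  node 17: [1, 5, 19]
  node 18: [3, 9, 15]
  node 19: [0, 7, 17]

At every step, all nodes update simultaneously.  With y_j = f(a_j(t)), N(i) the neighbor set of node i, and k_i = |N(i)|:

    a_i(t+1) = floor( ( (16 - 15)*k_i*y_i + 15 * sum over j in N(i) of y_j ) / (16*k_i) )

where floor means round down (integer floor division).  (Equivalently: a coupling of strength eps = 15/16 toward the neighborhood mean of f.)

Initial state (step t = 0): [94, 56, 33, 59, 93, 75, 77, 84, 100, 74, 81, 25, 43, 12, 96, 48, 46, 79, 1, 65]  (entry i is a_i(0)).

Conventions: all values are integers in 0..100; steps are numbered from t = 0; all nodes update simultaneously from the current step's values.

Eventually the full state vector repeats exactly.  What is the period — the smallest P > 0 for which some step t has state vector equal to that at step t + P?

Simulating step by step:
t=0: [94, 56, 33, 59, 93, 75, 77, 84, 100, 74, 81, 25, 43, 12, 96, 48, 46, 79, 1, 65]
t=1: [66, 75, 58, 83, 57, 40, 66, 79, 73, 72, 69, 70, 79, 56, 82, 66, 55, 73, 71, 81]
t=2: [76, 74, 70, 74, 76, 72, 78, 76, 76, 78, 77, 66, 74, 63, 75, 75, 74, 70, 76, 76]
t=3: [77, 76, 75, 78, 76, 73, 76, 78, 77, 77, 77, 77, 78, 75, 78, 76, 75, 76, 78, 77]
t=4: [78, 78, 78, 78, 78, 77, 78, 78, 78, 78, 78, 77, 78, 77, 78, 78, 78, 77, 78, 78]
t=5: [79, 78, 78, 79, 79, 78, 78, 79, 79, 79, 79, 78, 79, 78, 79, 78, 78, 78, 79, 78]
t=6: [79, 79, 79, 79, 79, 79, 79, 79, 79, 79, 79, 79, 79, 79, 79, 79, 79, 79, 79, 79]
t=7: [79, 79, 79, 79, 79, 79, 79, 79, 79, 79, 79, 79, 79, 79, 79, 79, 79, 79, 79, 79]

Answer: 1
Key observation: The state at step 6, [79, 79, 79, 79, 79, 79, 79, 79, 79, 79, 79, 79, 79, 79, 79, 79, 79, 79, 79, 79], reappears at step 7 — and no state repeats earlier — so the cycle the system enters has period 1.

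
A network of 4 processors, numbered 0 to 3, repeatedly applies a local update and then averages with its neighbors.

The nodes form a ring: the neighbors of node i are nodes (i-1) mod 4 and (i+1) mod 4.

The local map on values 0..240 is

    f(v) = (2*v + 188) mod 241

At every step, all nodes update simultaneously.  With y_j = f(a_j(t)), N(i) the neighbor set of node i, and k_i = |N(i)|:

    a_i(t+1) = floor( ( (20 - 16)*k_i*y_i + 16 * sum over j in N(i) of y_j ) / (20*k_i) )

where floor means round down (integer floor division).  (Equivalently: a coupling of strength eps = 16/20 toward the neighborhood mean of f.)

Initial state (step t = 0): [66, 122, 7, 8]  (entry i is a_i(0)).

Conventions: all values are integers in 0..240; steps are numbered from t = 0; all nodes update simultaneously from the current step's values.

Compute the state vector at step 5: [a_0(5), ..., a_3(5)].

Simulating step by step:
t=0: [66, 122, 7, 8]
t=1: [173, 150, 198, 153]
t=2: [17, 62, 27, 64]
t=3: [102, 103, 58, 104]
t=4: [153, 116, 135, 116]
t=5: [145, 127, 186, 127]

Answer: [145, 127, 186, 127]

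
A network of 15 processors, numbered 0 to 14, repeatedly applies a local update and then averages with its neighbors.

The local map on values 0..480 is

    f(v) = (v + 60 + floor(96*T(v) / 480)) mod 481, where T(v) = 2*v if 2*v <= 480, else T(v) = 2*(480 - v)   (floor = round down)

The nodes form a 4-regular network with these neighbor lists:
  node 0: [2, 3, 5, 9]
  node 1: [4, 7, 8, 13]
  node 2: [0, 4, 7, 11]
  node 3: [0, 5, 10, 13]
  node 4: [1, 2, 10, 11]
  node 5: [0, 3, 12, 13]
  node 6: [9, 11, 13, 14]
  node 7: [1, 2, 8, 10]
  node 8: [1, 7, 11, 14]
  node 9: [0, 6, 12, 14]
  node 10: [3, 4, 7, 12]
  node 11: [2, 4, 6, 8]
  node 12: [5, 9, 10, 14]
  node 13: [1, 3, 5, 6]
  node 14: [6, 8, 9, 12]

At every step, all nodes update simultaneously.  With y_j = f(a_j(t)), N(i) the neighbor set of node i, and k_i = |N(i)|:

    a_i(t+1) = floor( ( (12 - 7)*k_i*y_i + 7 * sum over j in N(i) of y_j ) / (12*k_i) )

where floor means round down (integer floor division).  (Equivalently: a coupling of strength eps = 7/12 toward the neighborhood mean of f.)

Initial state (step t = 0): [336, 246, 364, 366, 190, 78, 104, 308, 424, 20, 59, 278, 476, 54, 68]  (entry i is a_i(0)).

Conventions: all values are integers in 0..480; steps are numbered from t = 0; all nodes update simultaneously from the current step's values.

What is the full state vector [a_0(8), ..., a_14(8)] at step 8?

Simulating step by step:
t=0: [336, 246, 364, 366, 190, 78, 104, 308, 424, 20, 59, 278, 476, 54, 68]
t=1: [363, 300, 433, 327, 344, 233, 201, 332, 215, 163, 247, 323, 104, 237, 119]
t=2: [363, 422, 278, 426, 381, 381, 338, 366, 377, 300, 394, 358, 275, 397, 268]
t=3: [393, 219, 449, 151, 333, 334, 381, 331, 399, 435, 206, 461, 367, 147, 431]
t=4: [118, 324, 155, 269, 304, 336, 254, 298, 134, 157, 384, 162, 322, 339, 157]
t=5: [301, 414, 315, 337, 328, 413, 357, 320, 313, 313, 251, 317, 333, 439, 316]
t=6: [377, 206, 441, 318, 376, 207, 391, 374, 379, 443, 429, 445, 377, 153, 445]
t=7: [324, 393, 228, 348, 264, 389, 58, 328, 330, 160, 284, 161, 264, 281, 161]
t=8: [350, 254, 389, 380, 330, 254, 244, 369, 336, 305, 427, 320, 315, 264, 306]

Answer: [350, 254, 389, 380, 330, 254, 244, 369, 336, 305, 427, 320, 315, 264, 306]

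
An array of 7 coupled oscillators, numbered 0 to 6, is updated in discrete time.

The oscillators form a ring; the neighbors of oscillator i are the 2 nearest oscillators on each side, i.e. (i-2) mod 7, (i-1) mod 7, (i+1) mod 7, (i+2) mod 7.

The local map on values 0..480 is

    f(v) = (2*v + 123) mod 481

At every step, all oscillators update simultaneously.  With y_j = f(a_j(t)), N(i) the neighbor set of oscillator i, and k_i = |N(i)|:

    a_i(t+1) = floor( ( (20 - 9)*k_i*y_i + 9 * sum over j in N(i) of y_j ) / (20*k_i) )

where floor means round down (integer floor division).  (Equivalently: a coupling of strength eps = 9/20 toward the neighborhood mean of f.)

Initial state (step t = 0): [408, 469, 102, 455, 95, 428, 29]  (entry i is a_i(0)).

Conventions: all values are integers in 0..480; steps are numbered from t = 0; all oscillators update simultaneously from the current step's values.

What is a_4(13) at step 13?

Answer: a_4(13) = 168

Derivation:
t=0: [408, 469, 102, 455, 95, 428, 29]
t=1: [322, 171, 285, 124, 239, 124, 199]
t=2: [279, 358, 256, 335, 177, 295, 161]
t=3: [243, 321, 236, 308, 390, 288, 387]
t=4: [186, 259, 185, 258, 345, 257, 347]
t=5: [82, 146, 81, 161, 257, 180, 259]
t=6: [254, 360, 303, 341, 186, 119, 184]
t=7: [192, 281, 232, 289, 113, 254, 105]
t=8: [103, 189, 148, 212, 282, 186, 265]
t=9: [251, 121, 300, 110, 188, 94, 158]
t=10: [231, 332, 230, 293, 160, 277, 335]
t=11: [160, 252, 177, 243, 337, 230, 289]
t=12: [349, 222, 378, 187, 278, 180, 234]
t=13: [254, 144, 290, 85, 168, 75, 130]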